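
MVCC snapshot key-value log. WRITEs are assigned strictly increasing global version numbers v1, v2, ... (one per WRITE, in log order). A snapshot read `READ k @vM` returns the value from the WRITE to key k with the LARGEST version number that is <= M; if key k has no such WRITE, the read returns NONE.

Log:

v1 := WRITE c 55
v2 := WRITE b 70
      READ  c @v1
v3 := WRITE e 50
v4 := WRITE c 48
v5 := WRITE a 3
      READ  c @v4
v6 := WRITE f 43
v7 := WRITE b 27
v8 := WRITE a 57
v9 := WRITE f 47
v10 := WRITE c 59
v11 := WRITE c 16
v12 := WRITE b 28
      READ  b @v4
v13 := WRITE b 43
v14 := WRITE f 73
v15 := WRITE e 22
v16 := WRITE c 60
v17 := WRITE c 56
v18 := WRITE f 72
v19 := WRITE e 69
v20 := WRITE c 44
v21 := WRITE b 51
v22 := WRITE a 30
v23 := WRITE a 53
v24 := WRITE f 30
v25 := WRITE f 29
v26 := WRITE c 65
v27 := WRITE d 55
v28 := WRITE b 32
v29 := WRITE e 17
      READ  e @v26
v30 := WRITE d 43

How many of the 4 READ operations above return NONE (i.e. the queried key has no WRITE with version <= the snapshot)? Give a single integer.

v1: WRITE c=55  (c history now [(1, 55)])
v2: WRITE b=70  (b history now [(2, 70)])
READ c @v1: history=[(1, 55)] -> pick v1 -> 55
v3: WRITE e=50  (e history now [(3, 50)])
v4: WRITE c=48  (c history now [(1, 55), (4, 48)])
v5: WRITE a=3  (a history now [(5, 3)])
READ c @v4: history=[(1, 55), (4, 48)] -> pick v4 -> 48
v6: WRITE f=43  (f history now [(6, 43)])
v7: WRITE b=27  (b history now [(2, 70), (7, 27)])
v8: WRITE a=57  (a history now [(5, 3), (8, 57)])
v9: WRITE f=47  (f history now [(6, 43), (9, 47)])
v10: WRITE c=59  (c history now [(1, 55), (4, 48), (10, 59)])
v11: WRITE c=16  (c history now [(1, 55), (4, 48), (10, 59), (11, 16)])
v12: WRITE b=28  (b history now [(2, 70), (7, 27), (12, 28)])
READ b @v4: history=[(2, 70), (7, 27), (12, 28)] -> pick v2 -> 70
v13: WRITE b=43  (b history now [(2, 70), (7, 27), (12, 28), (13, 43)])
v14: WRITE f=73  (f history now [(6, 43), (9, 47), (14, 73)])
v15: WRITE e=22  (e history now [(3, 50), (15, 22)])
v16: WRITE c=60  (c history now [(1, 55), (4, 48), (10, 59), (11, 16), (16, 60)])
v17: WRITE c=56  (c history now [(1, 55), (4, 48), (10, 59), (11, 16), (16, 60), (17, 56)])
v18: WRITE f=72  (f history now [(6, 43), (9, 47), (14, 73), (18, 72)])
v19: WRITE e=69  (e history now [(3, 50), (15, 22), (19, 69)])
v20: WRITE c=44  (c history now [(1, 55), (4, 48), (10, 59), (11, 16), (16, 60), (17, 56), (20, 44)])
v21: WRITE b=51  (b history now [(2, 70), (7, 27), (12, 28), (13, 43), (21, 51)])
v22: WRITE a=30  (a history now [(5, 3), (8, 57), (22, 30)])
v23: WRITE a=53  (a history now [(5, 3), (8, 57), (22, 30), (23, 53)])
v24: WRITE f=30  (f history now [(6, 43), (9, 47), (14, 73), (18, 72), (24, 30)])
v25: WRITE f=29  (f history now [(6, 43), (9, 47), (14, 73), (18, 72), (24, 30), (25, 29)])
v26: WRITE c=65  (c history now [(1, 55), (4, 48), (10, 59), (11, 16), (16, 60), (17, 56), (20, 44), (26, 65)])
v27: WRITE d=55  (d history now [(27, 55)])
v28: WRITE b=32  (b history now [(2, 70), (7, 27), (12, 28), (13, 43), (21, 51), (28, 32)])
v29: WRITE e=17  (e history now [(3, 50), (15, 22), (19, 69), (29, 17)])
READ e @v26: history=[(3, 50), (15, 22), (19, 69), (29, 17)] -> pick v19 -> 69
v30: WRITE d=43  (d history now [(27, 55), (30, 43)])
Read results in order: ['55', '48', '70', '69']
NONE count = 0

Answer: 0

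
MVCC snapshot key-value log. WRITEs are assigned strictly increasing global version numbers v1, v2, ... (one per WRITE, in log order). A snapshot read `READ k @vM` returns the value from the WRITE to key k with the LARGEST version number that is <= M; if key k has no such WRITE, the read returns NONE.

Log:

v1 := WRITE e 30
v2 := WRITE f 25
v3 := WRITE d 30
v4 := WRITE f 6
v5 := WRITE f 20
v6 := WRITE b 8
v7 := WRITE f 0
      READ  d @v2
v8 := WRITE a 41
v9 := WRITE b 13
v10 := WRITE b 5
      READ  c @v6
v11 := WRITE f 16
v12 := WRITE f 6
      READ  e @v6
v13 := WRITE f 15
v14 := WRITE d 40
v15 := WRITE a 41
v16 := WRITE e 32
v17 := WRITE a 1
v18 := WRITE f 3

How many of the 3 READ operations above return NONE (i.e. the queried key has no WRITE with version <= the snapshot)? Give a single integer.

v1: WRITE e=30  (e history now [(1, 30)])
v2: WRITE f=25  (f history now [(2, 25)])
v3: WRITE d=30  (d history now [(3, 30)])
v4: WRITE f=6  (f history now [(2, 25), (4, 6)])
v5: WRITE f=20  (f history now [(2, 25), (4, 6), (5, 20)])
v6: WRITE b=8  (b history now [(6, 8)])
v7: WRITE f=0  (f history now [(2, 25), (4, 6), (5, 20), (7, 0)])
READ d @v2: history=[(3, 30)] -> no version <= 2 -> NONE
v8: WRITE a=41  (a history now [(8, 41)])
v9: WRITE b=13  (b history now [(6, 8), (9, 13)])
v10: WRITE b=5  (b history now [(6, 8), (9, 13), (10, 5)])
READ c @v6: history=[] -> no version <= 6 -> NONE
v11: WRITE f=16  (f history now [(2, 25), (4, 6), (5, 20), (7, 0), (11, 16)])
v12: WRITE f=6  (f history now [(2, 25), (4, 6), (5, 20), (7, 0), (11, 16), (12, 6)])
READ e @v6: history=[(1, 30)] -> pick v1 -> 30
v13: WRITE f=15  (f history now [(2, 25), (4, 6), (5, 20), (7, 0), (11, 16), (12, 6), (13, 15)])
v14: WRITE d=40  (d history now [(3, 30), (14, 40)])
v15: WRITE a=41  (a history now [(8, 41), (15, 41)])
v16: WRITE e=32  (e history now [(1, 30), (16, 32)])
v17: WRITE a=1  (a history now [(8, 41), (15, 41), (17, 1)])
v18: WRITE f=3  (f history now [(2, 25), (4, 6), (5, 20), (7, 0), (11, 16), (12, 6), (13, 15), (18, 3)])
Read results in order: ['NONE', 'NONE', '30']
NONE count = 2

Answer: 2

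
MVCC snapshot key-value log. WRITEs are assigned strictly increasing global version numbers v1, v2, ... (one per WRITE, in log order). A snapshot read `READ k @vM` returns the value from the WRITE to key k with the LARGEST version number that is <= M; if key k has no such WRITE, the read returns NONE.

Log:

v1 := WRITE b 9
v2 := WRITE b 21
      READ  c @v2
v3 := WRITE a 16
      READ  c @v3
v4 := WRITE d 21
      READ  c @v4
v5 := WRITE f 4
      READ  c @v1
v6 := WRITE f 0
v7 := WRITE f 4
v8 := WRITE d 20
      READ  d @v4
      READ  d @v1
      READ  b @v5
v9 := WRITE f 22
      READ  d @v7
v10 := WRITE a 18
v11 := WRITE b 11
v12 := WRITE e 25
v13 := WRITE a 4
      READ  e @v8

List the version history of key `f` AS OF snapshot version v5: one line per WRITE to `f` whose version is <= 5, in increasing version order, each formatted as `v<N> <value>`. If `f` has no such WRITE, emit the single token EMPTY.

Answer: v5 4

Derivation:
Scan writes for key=f with version <= 5:
  v1 WRITE b 9 -> skip
  v2 WRITE b 21 -> skip
  v3 WRITE a 16 -> skip
  v4 WRITE d 21 -> skip
  v5 WRITE f 4 -> keep
  v6 WRITE f 0 -> drop (> snap)
  v7 WRITE f 4 -> drop (> snap)
  v8 WRITE d 20 -> skip
  v9 WRITE f 22 -> drop (> snap)
  v10 WRITE a 18 -> skip
  v11 WRITE b 11 -> skip
  v12 WRITE e 25 -> skip
  v13 WRITE a 4 -> skip
Collected: [(5, 4)]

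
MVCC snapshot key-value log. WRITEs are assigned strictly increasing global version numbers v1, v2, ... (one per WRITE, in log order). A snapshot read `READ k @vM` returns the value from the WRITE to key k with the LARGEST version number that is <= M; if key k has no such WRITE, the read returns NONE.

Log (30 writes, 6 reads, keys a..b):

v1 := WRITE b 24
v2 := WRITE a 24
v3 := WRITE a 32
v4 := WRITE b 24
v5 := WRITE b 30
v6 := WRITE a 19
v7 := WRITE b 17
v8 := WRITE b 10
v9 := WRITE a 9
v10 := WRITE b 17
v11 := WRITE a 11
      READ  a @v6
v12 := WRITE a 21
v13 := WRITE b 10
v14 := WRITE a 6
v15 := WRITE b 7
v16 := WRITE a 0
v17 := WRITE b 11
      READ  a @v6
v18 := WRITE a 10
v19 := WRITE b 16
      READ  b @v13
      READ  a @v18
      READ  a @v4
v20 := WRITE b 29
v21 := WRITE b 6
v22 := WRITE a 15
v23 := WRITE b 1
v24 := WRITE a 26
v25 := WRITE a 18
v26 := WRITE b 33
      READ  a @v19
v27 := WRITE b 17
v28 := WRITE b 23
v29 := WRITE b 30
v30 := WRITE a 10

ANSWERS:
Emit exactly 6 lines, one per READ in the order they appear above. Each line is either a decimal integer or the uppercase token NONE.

Answer: 19
19
10
10
32
10

Derivation:
v1: WRITE b=24  (b history now [(1, 24)])
v2: WRITE a=24  (a history now [(2, 24)])
v3: WRITE a=32  (a history now [(2, 24), (3, 32)])
v4: WRITE b=24  (b history now [(1, 24), (4, 24)])
v5: WRITE b=30  (b history now [(1, 24), (4, 24), (5, 30)])
v6: WRITE a=19  (a history now [(2, 24), (3, 32), (6, 19)])
v7: WRITE b=17  (b history now [(1, 24), (4, 24), (5, 30), (7, 17)])
v8: WRITE b=10  (b history now [(1, 24), (4, 24), (5, 30), (7, 17), (8, 10)])
v9: WRITE a=9  (a history now [(2, 24), (3, 32), (6, 19), (9, 9)])
v10: WRITE b=17  (b history now [(1, 24), (4, 24), (5, 30), (7, 17), (8, 10), (10, 17)])
v11: WRITE a=11  (a history now [(2, 24), (3, 32), (6, 19), (9, 9), (11, 11)])
READ a @v6: history=[(2, 24), (3, 32), (6, 19), (9, 9), (11, 11)] -> pick v6 -> 19
v12: WRITE a=21  (a history now [(2, 24), (3, 32), (6, 19), (9, 9), (11, 11), (12, 21)])
v13: WRITE b=10  (b history now [(1, 24), (4, 24), (5, 30), (7, 17), (8, 10), (10, 17), (13, 10)])
v14: WRITE a=6  (a history now [(2, 24), (3, 32), (6, 19), (9, 9), (11, 11), (12, 21), (14, 6)])
v15: WRITE b=7  (b history now [(1, 24), (4, 24), (5, 30), (7, 17), (8, 10), (10, 17), (13, 10), (15, 7)])
v16: WRITE a=0  (a history now [(2, 24), (3, 32), (6, 19), (9, 9), (11, 11), (12, 21), (14, 6), (16, 0)])
v17: WRITE b=11  (b history now [(1, 24), (4, 24), (5, 30), (7, 17), (8, 10), (10, 17), (13, 10), (15, 7), (17, 11)])
READ a @v6: history=[(2, 24), (3, 32), (6, 19), (9, 9), (11, 11), (12, 21), (14, 6), (16, 0)] -> pick v6 -> 19
v18: WRITE a=10  (a history now [(2, 24), (3, 32), (6, 19), (9, 9), (11, 11), (12, 21), (14, 6), (16, 0), (18, 10)])
v19: WRITE b=16  (b history now [(1, 24), (4, 24), (5, 30), (7, 17), (8, 10), (10, 17), (13, 10), (15, 7), (17, 11), (19, 16)])
READ b @v13: history=[(1, 24), (4, 24), (5, 30), (7, 17), (8, 10), (10, 17), (13, 10), (15, 7), (17, 11), (19, 16)] -> pick v13 -> 10
READ a @v18: history=[(2, 24), (3, 32), (6, 19), (9, 9), (11, 11), (12, 21), (14, 6), (16, 0), (18, 10)] -> pick v18 -> 10
READ a @v4: history=[(2, 24), (3, 32), (6, 19), (9, 9), (11, 11), (12, 21), (14, 6), (16, 0), (18, 10)] -> pick v3 -> 32
v20: WRITE b=29  (b history now [(1, 24), (4, 24), (5, 30), (7, 17), (8, 10), (10, 17), (13, 10), (15, 7), (17, 11), (19, 16), (20, 29)])
v21: WRITE b=6  (b history now [(1, 24), (4, 24), (5, 30), (7, 17), (8, 10), (10, 17), (13, 10), (15, 7), (17, 11), (19, 16), (20, 29), (21, 6)])
v22: WRITE a=15  (a history now [(2, 24), (3, 32), (6, 19), (9, 9), (11, 11), (12, 21), (14, 6), (16, 0), (18, 10), (22, 15)])
v23: WRITE b=1  (b history now [(1, 24), (4, 24), (5, 30), (7, 17), (8, 10), (10, 17), (13, 10), (15, 7), (17, 11), (19, 16), (20, 29), (21, 6), (23, 1)])
v24: WRITE a=26  (a history now [(2, 24), (3, 32), (6, 19), (9, 9), (11, 11), (12, 21), (14, 6), (16, 0), (18, 10), (22, 15), (24, 26)])
v25: WRITE a=18  (a history now [(2, 24), (3, 32), (6, 19), (9, 9), (11, 11), (12, 21), (14, 6), (16, 0), (18, 10), (22, 15), (24, 26), (25, 18)])
v26: WRITE b=33  (b history now [(1, 24), (4, 24), (5, 30), (7, 17), (8, 10), (10, 17), (13, 10), (15, 7), (17, 11), (19, 16), (20, 29), (21, 6), (23, 1), (26, 33)])
READ a @v19: history=[(2, 24), (3, 32), (6, 19), (9, 9), (11, 11), (12, 21), (14, 6), (16, 0), (18, 10), (22, 15), (24, 26), (25, 18)] -> pick v18 -> 10
v27: WRITE b=17  (b history now [(1, 24), (4, 24), (5, 30), (7, 17), (8, 10), (10, 17), (13, 10), (15, 7), (17, 11), (19, 16), (20, 29), (21, 6), (23, 1), (26, 33), (27, 17)])
v28: WRITE b=23  (b history now [(1, 24), (4, 24), (5, 30), (7, 17), (8, 10), (10, 17), (13, 10), (15, 7), (17, 11), (19, 16), (20, 29), (21, 6), (23, 1), (26, 33), (27, 17), (28, 23)])
v29: WRITE b=30  (b history now [(1, 24), (4, 24), (5, 30), (7, 17), (8, 10), (10, 17), (13, 10), (15, 7), (17, 11), (19, 16), (20, 29), (21, 6), (23, 1), (26, 33), (27, 17), (28, 23), (29, 30)])
v30: WRITE a=10  (a history now [(2, 24), (3, 32), (6, 19), (9, 9), (11, 11), (12, 21), (14, 6), (16, 0), (18, 10), (22, 15), (24, 26), (25, 18), (30, 10)])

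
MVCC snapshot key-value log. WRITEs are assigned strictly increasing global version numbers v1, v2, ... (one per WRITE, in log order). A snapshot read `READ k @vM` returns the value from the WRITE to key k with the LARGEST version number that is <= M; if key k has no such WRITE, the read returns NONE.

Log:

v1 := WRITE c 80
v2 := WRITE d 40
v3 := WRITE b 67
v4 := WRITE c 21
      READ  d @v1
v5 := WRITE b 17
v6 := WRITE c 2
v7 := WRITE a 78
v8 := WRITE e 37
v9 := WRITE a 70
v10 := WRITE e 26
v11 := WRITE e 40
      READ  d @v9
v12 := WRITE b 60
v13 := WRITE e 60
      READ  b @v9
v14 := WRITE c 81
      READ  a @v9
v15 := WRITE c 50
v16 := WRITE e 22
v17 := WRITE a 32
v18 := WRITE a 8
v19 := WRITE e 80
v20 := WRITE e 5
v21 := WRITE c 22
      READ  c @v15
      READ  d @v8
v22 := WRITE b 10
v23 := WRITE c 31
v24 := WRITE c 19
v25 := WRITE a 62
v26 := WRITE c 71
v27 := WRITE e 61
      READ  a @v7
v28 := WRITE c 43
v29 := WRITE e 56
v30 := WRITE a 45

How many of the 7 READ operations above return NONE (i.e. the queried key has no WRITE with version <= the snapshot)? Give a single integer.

Answer: 1

Derivation:
v1: WRITE c=80  (c history now [(1, 80)])
v2: WRITE d=40  (d history now [(2, 40)])
v3: WRITE b=67  (b history now [(3, 67)])
v4: WRITE c=21  (c history now [(1, 80), (4, 21)])
READ d @v1: history=[(2, 40)] -> no version <= 1 -> NONE
v5: WRITE b=17  (b history now [(3, 67), (5, 17)])
v6: WRITE c=2  (c history now [(1, 80), (4, 21), (6, 2)])
v7: WRITE a=78  (a history now [(7, 78)])
v8: WRITE e=37  (e history now [(8, 37)])
v9: WRITE a=70  (a history now [(7, 78), (9, 70)])
v10: WRITE e=26  (e history now [(8, 37), (10, 26)])
v11: WRITE e=40  (e history now [(8, 37), (10, 26), (11, 40)])
READ d @v9: history=[(2, 40)] -> pick v2 -> 40
v12: WRITE b=60  (b history now [(3, 67), (5, 17), (12, 60)])
v13: WRITE e=60  (e history now [(8, 37), (10, 26), (11, 40), (13, 60)])
READ b @v9: history=[(3, 67), (5, 17), (12, 60)] -> pick v5 -> 17
v14: WRITE c=81  (c history now [(1, 80), (4, 21), (6, 2), (14, 81)])
READ a @v9: history=[(7, 78), (9, 70)] -> pick v9 -> 70
v15: WRITE c=50  (c history now [(1, 80), (4, 21), (6, 2), (14, 81), (15, 50)])
v16: WRITE e=22  (e history now [(8, 37), (10, 26), (11, 40), (13, 60), (16, 22)])
v17: WRITE a=32  (a history now [(7, 78), (9, 70), (17, 32)])
v18: WRITE a=8  (a history now [(7, 78), (9, 70), (17, 32), (18, 8)])
v19: WRITE e=80  (e history now [(8, 37), (10, 26), (11, 40), (13, 60), (16, 22), (19, 80)])
v20: WRITE e=5  (e history now [(8, 37), (10, 26), (11, 40), (13, 60), (16, 22), (19, 80), (20, 5)])
v21: WRITE c=22  (c history now [(1, 80), (4, 21), (6, 2), (14, 81), (15, 50), (21, 22)])
READ c @v15: history=[(1, 80), (4, 21), (6, 2), (14, 81), (15, 50), (21, 22)] -> pick v15 -> 50
READ d @v8: history=[(2, 40)] -> pick v2 -> 40
v22: WRITE b=10  (b history now [(3, 67), (5, 17), (12, 60), (22, 10)])
v23: WRITE c=31  (c history now [(1, 80), (4, 21), (6, 2), (14, 81), (15, 50), (21, 22), (23, 31)])
v24: WRITE c=19  (c history now [(1, 80), (4, 21), (6, 2), (14, 81), (15, 50), (21, 22), (23, 31), (24, 19)])
v25: WRITE a=62  (a history now [(7, 78), (9, 70), (17, 32), (18, 8), (25, 62)])
v26: WRITE c=71  (c history now [(1, 80), (4, 21), (6, 2), (14, 81), (15, 50), (21, 22), (23, 31), (24, 19), (26, 71)])
v27: WRITE e=61  (e history now [(8, 37), (10, 26), (11, 40), (13, 60), (16, 22), (19, 80), (20, 5), (27, 61)])
READ a @v7: history=[(7, 78), (9, 70), (17, 32), (18, 8), (25, 62)] -> pick v7 -> 78
v28: WRITE c=43  (c history now [(1, 80), (4, 21), (6, 2), (14, 81), (15, 50), (21, 22), (23, 31), (24, 19), (26, 71), (28, 43)])
v29: WRITE e=56  (e history now [(8, 37), (10, 26), (11, 40), (13, 60), (16, 22), (19, 80), (20, 5), (27, 61), (29, 56)])
v30: WRITE a=45  (a history now [(7, 78), (9, 70), (17, 32), (18, 8), (25, 62), (30, 45)])
Read results in order: ['NONE', '40', '17', '70', '50', '40', '78']
NONE count = 1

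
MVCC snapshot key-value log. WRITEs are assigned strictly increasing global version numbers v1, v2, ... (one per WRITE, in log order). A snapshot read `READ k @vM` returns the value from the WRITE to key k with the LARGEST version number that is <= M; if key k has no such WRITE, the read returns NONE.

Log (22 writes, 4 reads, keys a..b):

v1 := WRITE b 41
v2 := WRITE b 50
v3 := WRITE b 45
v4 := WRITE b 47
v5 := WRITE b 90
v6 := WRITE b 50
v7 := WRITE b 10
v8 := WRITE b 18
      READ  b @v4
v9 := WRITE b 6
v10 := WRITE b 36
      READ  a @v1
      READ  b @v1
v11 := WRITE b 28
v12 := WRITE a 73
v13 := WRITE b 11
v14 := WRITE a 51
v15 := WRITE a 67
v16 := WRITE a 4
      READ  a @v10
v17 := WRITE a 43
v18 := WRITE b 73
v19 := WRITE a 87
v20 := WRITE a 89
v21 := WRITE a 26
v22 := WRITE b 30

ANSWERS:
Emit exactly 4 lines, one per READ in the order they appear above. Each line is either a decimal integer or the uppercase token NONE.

v1: WRITE b=41  (b history now [(1, 41)])
v2: WRITE b=50  (b history now [(1, 41), (2, 50)])
v3: WRITE b=45  (b history now [(1, 41), (2, 50), (3, 45)])
v4: WRITE b=47  (b history now [(1, 41), (2, 50), (3, 45), (4, 47)])
v5: WRITE b=90  (b history now [(1, 41), (2, 50), (3, 45), (4, 47), (5, 90)])
v6: WRITE b=50  (b history now [(1, 41), (2, 50), (3, 45), (4, 47), (5, 90), (6, 50)])
v7: WRITE b=10  (b history now [(1, 41), (2, 50), (3, 45), (4, 47), (5, 90), (6, 50), (7, 10)])
v8: WRITE b=18  (b history now [(1, 41), (2, 50), (3, 45), (4, 47), (5, 90), (6, 50), (7, 10), (8, 18)])
READ b @v4: history=[(1, 41), (2, 50), (3, 45), (4, 47), (5, 90), (6, 50), (7, 10), (8, 18)] -> pick v4 -> 47
v9: WRITE b=6  (b history now [(1, 41), (2, 50), (3, 45), (4, 47), (5, 90), (6, 50), (7, 10), (8, 18), (9, 6)])
v10: WRITE b=36  (b history now [(1, 41), (2, 50), (3, 45), (4, 47), (5, 90), (6, 50), (7, 10), (8, 18), (9, 6), (10, 36)])
READ a @v1: history=[] -> no version <= 1 -> NONE
READ b @v1: history=[(1, 41), (2, 50), (3, 45), (4, 47), (5, 90), (6, 50), (7, 10), (8, 18), (9, 6), (10, 36)] -> pick v1 -> 41
v11: WRITE b=28  (b history now [(1, 41), (2, 50), (3, 45), (4, 47), (5, 90), (6, 50), (7, 10), (8, 18), (9, 6), (10, 36), (11, 28)])
v12: WRITE a=73  (a history now [(12, 73)])
v13: WRITE b=11  (b history now [(1, 41), (2, 50), (3, 45), (4, 47), (5, 90), (6, 50), (7, 10), (8, 18), (9, 6), (10, 36), (11, 28), (13, 11)])
v14: WRITE a=51  (a history now [(12, 73), (14, 51)])
v15: WRITE a=67  (a history now [(12, 73), (14, 51), (15, 67)])
v16: WRITE a=4  (a history now [(12, 73), (14, 51), (15, 67), (16, 4)])
READ a @v10: history=[(12, 73), (14, 51), (15, 67), (16, 4)] -> no version <= 10 -> NONE
v17: WRITE a=43  (a history now [(12, 73), (14, 51), (15, 67), (16, 4), (17, 43)])
v18: WRITE b=73  (b history now [(1, 41), (2, 50), (3, 45), (4, 47), (5, 90), (6, 50), (7, 10), (8, 18), (9, 6), (10, 36), (11, 28), (13, 11), (18, 73)])
v19: WRITE a=87  (a history now [(12, 73), (14, 51), (15, 67), (16, 4), (17, 43), (19, 87)])
v20: WRITE a=89  (a history now [(12, 73), (14, 51), (15, 67), (16, 4), (17, 43), (19, 87), (20, 89)])
v21: WRITE a=26  (a history now [(12, 73), (14, 51), (15, 67), (16, 4), (17, 43), (19, 87), (20, 89), (21, 26)])
v22: WRITE b=30  (b history now [(1, 41), (2, 50), (3, 45), (4, 47), (5, 90), (6, 50), (7, 10), (8, 18), (9, 6), (10, 36), (11, 28), (13, 11), (18, 73), (22, 30)])

Answer: 47
NONE
41
NONE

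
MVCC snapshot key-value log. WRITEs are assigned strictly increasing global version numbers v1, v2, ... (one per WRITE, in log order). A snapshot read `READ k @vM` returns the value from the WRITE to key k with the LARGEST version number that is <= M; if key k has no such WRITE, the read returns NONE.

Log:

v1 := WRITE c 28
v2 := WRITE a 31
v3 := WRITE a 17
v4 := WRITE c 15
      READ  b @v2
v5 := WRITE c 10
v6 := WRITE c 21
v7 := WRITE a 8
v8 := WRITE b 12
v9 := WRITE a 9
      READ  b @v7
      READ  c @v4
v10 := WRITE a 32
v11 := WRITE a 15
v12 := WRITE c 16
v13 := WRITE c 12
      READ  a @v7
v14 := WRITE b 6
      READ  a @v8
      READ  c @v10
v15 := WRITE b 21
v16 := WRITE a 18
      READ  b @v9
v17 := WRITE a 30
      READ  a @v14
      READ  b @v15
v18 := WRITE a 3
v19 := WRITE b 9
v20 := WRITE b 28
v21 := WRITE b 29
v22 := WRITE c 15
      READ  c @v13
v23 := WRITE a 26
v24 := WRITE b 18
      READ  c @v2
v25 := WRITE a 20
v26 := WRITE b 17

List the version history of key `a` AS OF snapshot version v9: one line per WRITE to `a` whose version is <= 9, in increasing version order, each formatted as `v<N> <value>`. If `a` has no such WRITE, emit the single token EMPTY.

Answer: v2 31
v3 17
v7 8
v9 9

Derivation:
Scan writes for key=a with version <= 9:
  v1 WRITE c 28 -> skip
  v2 WRITE a 31 -> keep
  v3 WRITE a 17 -> keep
  v4 WRITE c 15 -> skip
  v5 WRITE c 10 -> skip
  v6 WRITE c 21 -> skip
  v7 WRITE a 8 -> keep
  v8 WRITE b 12 -> skip
  v9 WRITE a 9 -> keep
  v10 WRITE a 32 -> drop (> snap)
  v11 WRITE a 15 -> drop (> snap)
  v12 WRITE c 16 -> skip
  v13 WRITE c 12 -> skip
  v14 WRITE b 6 -> skip
  v15 WRITE b 21 -> skip
  v16 WRITE a 18 -> drop (> snap)
  v17 WRITE a 30 -> drop (> snap)
  v18 WRITE a 3 -> drop (> snap)
  v19 WRITE b 9 -> skip
  v20 WRITE b 28 -> skip
  v21 WRITE b 29 -> skip
  v22 WRITE c 15 -> skip
  v23 WRITE a 26 -> drop (> snap)
  v24 WRITE b 18 -> skip
  v25 WRITE a 20 -> drop (> snap)
  v26 WRITE b 17 -> skip
Collected: [(2, 31), (3, 17), (7, 8), (9, 9)]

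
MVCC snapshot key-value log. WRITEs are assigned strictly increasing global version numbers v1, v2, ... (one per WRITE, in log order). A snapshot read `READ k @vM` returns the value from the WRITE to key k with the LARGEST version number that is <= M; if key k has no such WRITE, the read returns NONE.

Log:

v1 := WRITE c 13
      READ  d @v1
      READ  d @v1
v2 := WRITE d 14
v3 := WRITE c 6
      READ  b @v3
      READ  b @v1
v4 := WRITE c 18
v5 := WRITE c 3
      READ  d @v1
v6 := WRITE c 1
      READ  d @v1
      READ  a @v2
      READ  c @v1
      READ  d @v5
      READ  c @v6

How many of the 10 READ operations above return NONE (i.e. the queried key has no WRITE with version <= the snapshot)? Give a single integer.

v1: WRITE c=13  (c history now [(1, 13)])
READ d @v1: history=[] -> no version <= 1 -> NONE
READ d @v1: history=[] -> no version <= 1 -> NONE
v2: WRITE d=14  (d history now [(2, 14)])
v3: WRITE c=6  (c history now [(1, 13), (3, 6)])
READ b @v3: history=[] -> no version <= 3 -> NONE
READ b @v1: history=[] -> no version <= 1 -> NONE
v4: WRITE c=18  (c history now [(1, 13), (3, 6), (4, 18)])
v5: WRITE c=3  (c history now [(1, 13), (3, 6), (4, 18), (5, 3)])
READ d @v1: history=[(2, 14)] -> no version <= 1 -> NONE
v6: WRITE c=1  (c history now [(1, 13), (3, 6), (4, 18), (5, 3), (6, 1)])
READ d @v1: history=[(2, 14)] -> no version <= 1 -> NONE
READ a @v2: history=[] -> no version <= 2 -> NONE
READ c @v1: history=[(1, 13), (3, 6), (4, 18), (5, 3), (6, 1)] -> pick v1 -> 13
READ d @v5: history=[(2, 14)] -> pick v2 -> 14
READ c @v6: history=[(1, 13), (3, 6), (4, 18), (5, 3), (6, 1)] -> pick v6 -> 1
Read results in order: ['NONE', 'NONE', 'NONE', 'NONE', 'NONE', 'NONE', 'NONE', '13', '14', '1']
NONE count = 7

Answer: 7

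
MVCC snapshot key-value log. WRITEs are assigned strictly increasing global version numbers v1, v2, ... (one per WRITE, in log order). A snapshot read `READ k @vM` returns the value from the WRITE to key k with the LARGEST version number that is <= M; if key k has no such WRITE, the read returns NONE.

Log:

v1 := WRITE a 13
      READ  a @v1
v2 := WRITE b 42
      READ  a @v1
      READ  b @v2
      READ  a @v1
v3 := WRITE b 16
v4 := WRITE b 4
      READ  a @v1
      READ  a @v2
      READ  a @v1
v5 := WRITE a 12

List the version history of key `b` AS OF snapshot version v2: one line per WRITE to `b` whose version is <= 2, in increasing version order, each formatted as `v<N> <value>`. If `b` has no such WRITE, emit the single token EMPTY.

Scan writes for key=b with version <= 2:
  v1 WRITE a 13 -> skip
  v2 WRITE b 42 -> keep
  v3 WRITE b 16 -> drop (> snap)
  v4 WRITE b 4 -> drop (> snap)
  v5 WRITE a 12 -> skip
Collected: [(2, 42)]

Answer: v2 42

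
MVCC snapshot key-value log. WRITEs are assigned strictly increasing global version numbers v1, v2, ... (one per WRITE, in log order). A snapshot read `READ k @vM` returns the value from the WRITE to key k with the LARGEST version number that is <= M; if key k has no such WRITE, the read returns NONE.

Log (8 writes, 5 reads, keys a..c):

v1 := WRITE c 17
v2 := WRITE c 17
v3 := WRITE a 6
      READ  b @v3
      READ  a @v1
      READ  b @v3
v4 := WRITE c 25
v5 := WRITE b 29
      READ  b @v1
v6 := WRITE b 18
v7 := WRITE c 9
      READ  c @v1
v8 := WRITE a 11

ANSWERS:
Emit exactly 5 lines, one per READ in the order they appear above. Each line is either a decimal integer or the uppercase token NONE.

v1: WRITE c=17  (c history now [(1, 17)])
v2: WRITE c=17  (c history now [(1, 17), (2, 17)])
v3: WRITE a=6  (a history now [(3, 6)])
READ b @v3: history=[] -> no version <= 3 -> NONE
READ a @v1: history=[(3, 6)] -> no version <= 1 -> NONE
READ b @v3: history=[] -> no version <= 3 -> NONE
v4: WRITE c=25  (c history now [(1, 17), (2, 17), (4, 25)])
v5: WRITE b=29  (b history now [(5, 29)])
READ b @v1: history=[(5, 29)] -> no version <= 1 -> NONE
v6: WRITE b=18  (b history now [(5, 29), (6, 18)])
v7: WRITE c=9  (c history now [(1, 17), (2, 17), (4, 25), (7, 9)])
READ c @v1: history=[(1, 17), (2, 17), (4, 25), (7, 9)] -> pick v1 -> 17
v8: WRITE a=11  (a history now [(3, 6), (8, 11)])

Answer: NONE
NONE
NONE
NONE
17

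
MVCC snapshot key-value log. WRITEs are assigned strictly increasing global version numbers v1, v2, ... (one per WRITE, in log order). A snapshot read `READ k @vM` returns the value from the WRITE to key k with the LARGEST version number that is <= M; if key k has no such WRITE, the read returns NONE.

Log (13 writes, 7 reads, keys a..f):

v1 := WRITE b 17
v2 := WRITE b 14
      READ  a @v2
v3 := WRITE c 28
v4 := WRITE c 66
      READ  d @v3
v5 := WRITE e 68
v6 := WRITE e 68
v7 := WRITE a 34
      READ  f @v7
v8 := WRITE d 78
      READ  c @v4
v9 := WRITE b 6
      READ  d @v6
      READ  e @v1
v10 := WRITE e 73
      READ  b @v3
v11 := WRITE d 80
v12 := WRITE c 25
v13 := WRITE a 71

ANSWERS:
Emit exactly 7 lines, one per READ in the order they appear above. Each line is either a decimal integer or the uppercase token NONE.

v1: WRITE b=17  (b history now [(1, 17)])
v2: WRITE b=14  (b history now [(1, 17), (2, 14)])
READ a @v2: history=[] -> no version <= 2 -> NONE
v3: WRITE c=28  (c history now [(3, 28)])
v4: WRITE c=66  (c history now [(3, 28), (4, 66)])
READ d @v3: history=[] -> no version <= 3 -> NONE
v5: WRITE e=68  (e history now [(5, 68)])
v6: WRITE e=68  (e history now [(5, 68), (6, 68)])
v7: WRITE a=34  (a history now [(7, 34)])
READ f @v7: history=[] -> no version <= 7 -> NONE
v8: WRITE d=78  (d history now [(8, 78)])
READ c @v4: history=[(3, 28), (4, 66)] -> pick v4 -> 66
v9: WRITE b=6  (b history now [(1, 17), (2, 14), (9, 6)])
READ d @v6: history=[(8, 78)] -> no version <= 6 -> NONE
READ e @v1: history=[(5, 68), (6, 68)] -> no version <= 1 -> NONE
v10: WRITE e=73  (e history now [(5, 68), (6, 68), (10, 73)])
READ b @v3: history=[(1, 17), (2, 14), (9, 6)] -> pick v2 -> 14
v11: WRITE d=80  (d history now [(8, 78), (11, 80)])
v12: WRITE c=25  (c history now [(3, 28), (4, 66), (12, 25)])
v13: WRITE a=71  (a history now [(7, 34), (13, 71)])

Answer: NONE
NONE
NONE
66
NONE
NONE
14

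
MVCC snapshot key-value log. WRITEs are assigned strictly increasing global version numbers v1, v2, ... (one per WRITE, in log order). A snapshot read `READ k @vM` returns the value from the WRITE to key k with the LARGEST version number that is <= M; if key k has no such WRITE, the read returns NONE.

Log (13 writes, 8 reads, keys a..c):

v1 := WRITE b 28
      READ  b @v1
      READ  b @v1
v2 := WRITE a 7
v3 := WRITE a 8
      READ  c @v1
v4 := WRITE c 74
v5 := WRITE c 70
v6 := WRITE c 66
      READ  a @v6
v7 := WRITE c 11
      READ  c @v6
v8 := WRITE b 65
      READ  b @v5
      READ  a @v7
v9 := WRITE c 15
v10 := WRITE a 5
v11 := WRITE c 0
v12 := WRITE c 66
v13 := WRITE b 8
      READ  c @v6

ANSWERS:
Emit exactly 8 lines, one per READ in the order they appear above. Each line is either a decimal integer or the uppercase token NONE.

Answer: 28
28
NONE
8
66
28
8
66

Derivation:
v1: WRITE b=28  (b history now [(1, 28)])
READ b @v1: history=[(1, 28)] -> pick v1 -> 28
READ b @v1: history=[(1, 28)] -> pick v1 -> 28
v2: WRITE a=7  (a history now [(2, 7)])
v3: WRITE a=8  (a history now [(2, 7), (3, 8)])
READ c @v1: history=[] -> no version <= 1 -> NONE
v4: WRITE c=74  (c history now [(4, 74)])
v5: WRITE c=70  (c history now [(4, 74), (5, 70)])
v6: WRITE c=66  (c history now [(4, 74), (5, 70), (6, 66)])
READ a @v6: history=[(2, 7), (3, 8)] -> pick v3 -> 8
v7: WRITE c=11  (c history now [(4, 74), (5, 70), (6, 66), (7, 11)])
READ c @v6: history=[(4, 74), (5, 70), (6, 66), (7, 11)] -> pick v6 -> 66
v8: WRITE b=65  (b history now [(1, 28), (8, 65)])
READ b @v5: history=[(1, 28), (8, 65)] -> pick v1 -> 28
READ a @v7: history=[(2, 7), (3, 8)] -> pick v3 -> 8
v9: WRITE c=15  (c history now [(4, 74), (5, 70), (6, 66), (7, 11), (9, 15)])
v10: WRITE a=5  (a history now [(2, 7), (3, 8), (10, 5)])
v11: WRITE c=0  (c history now [(4, 74), (5, 70), (6, 66), (7, 11), (9, 15), (11, 0)])
v12: WRITE c=66  (c history now [(4, 74), (5, 70), (6, 66), (7, 11), (9, 15), (11, 0), (12, 66)])
v13: WRITE b=8  (b history now [(1, 28), (8, 65), (13, 8)])
READ c @v6: history=[(4, 74), (5, 70), (6, 66), (7, 11), (9, 15), (11, 0), (12, 66)] -> pick v6 -> 66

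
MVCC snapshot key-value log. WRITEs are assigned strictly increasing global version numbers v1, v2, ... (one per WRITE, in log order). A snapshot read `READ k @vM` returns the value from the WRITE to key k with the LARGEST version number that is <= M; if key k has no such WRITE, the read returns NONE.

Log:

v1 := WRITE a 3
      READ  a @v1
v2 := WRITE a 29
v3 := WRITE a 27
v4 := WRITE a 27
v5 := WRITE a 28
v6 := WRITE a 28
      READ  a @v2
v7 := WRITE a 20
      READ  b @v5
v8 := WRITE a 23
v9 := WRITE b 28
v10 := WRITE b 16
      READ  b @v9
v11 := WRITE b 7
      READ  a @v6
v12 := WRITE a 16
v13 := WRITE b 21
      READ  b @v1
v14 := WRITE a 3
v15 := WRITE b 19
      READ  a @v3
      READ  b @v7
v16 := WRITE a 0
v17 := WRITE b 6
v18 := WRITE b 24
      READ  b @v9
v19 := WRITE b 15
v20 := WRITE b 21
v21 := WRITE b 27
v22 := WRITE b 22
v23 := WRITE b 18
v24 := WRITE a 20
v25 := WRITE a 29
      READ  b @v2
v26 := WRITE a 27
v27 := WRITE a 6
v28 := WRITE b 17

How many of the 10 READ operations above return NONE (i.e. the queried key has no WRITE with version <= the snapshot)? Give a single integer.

v1: WRITE a=3  (a history now [(1, 3)])
READ a @v1: history=[(1, 3)] -> pick v1 -> 3
v2: WRITE a=29  (a history now [(1, 3), (2, 29)])
v3: WRITE a=27  (a history now [(1, 3), (2, 29), (3, 27)])
v4: WRITE a=27  (a history now [(1, 3), (2, 29), (3, 27), (4, 27)])
v5: WRITE a=28  (a history now [(1, 3), (2, 29), (3, 27), (4, 27), (5, 28)])
v6: WRITE a=28  (a history now [(1, 3), (2, 29), (3, 27), (4, 27), (5, 28), (6, 28)])
READ a @v2: history=[(1, 3), (2, 29), (3, 27), (4, 27), (5, 28), (6, 28)] -> pick v2 -> 29
v7: WRITE a=20  (a history now [(1, 3), (2, 29), (3, 27), (4, 27), (5, 28), (6, 28), (7, 20)])
READ b @v5: history=[] -> no version <= 5 -> NONE
v8: WRITE a=23  (a history now [(1, 3), (2, 29), (3, 27), (4, 27), (5, 28), (6, 28), (7, 20), (8, 23)])
v9: WRITE b=28  (b history now [(9, 28)])
v10: WRITE b=16  (b history now [(9, 28), (10, 16)])
READ b @v9: history=[(9, 28), (10, 16)] -> pick v9 -> 28
v11: WRITE b=7  (b history now [(9, 28), (10, 16), (11, 7)])
READ a @v6: history=[(1, 3), (2, 29), (3, 27), (4, 27), (5, 28), (6, 28), (7, 20), (8, 23)] -> pick v6 -> 28
v12: WRITE a=16  (a history now [(1, 3), (2, 29), (3, 27), (4, 27), (5, 28), (6, 28), (7, 20), (8, 23), (12, 16)])
v13: WRITE b=21  (b history now [(9, 28), (10, 16), (11, 7), (13, 21)])
READ b @v1: history=[(9, 28), (10, 16), (11, 7), (13, 21)] -> no version <= 1 -> NONE
v14: WRITE a=3  (a history now [(1, 3), (2, 29), (3, 27), (4, 27), (5, 28), (6, 28), (7, 20), (8, 23), (12, 16), (14, 3)])
v15: WRITE b=19  (b history now [(9, 28), (10, 16), (11, 7), (13, 21), (15, 19)])
READ a @v3: history=[(1, 3), (2, 29), (3, 27), (4, 27), (5, 28), (6, 28), (7, 20), (8, 23), (12, 16), (14, 3)] -> pick v3 -> 27
READ b @v7: history=[(9, 28), (10, 16), (11, 7), (13, 21), (15, 19)] -> no version <= 7 -> NONE
v16: WRITE a=0  (a history now [(1, 3), (2, 29), (3, 27), (4, 27), (5, 28), (6, 28), (7, 20), (8, 23), (12, 16), (14, 3), (16, 0)])
v17: WRITE b=6  (b history now [(9, 28), (10, 16), (11, 7), (13, 21), (15, 19), (17, 6)])
v18: WRITE b=24  (b history now [(9, 28), (10, 16), (11, 7), (13, 21), (15, 19), (17, 6), (18, 24)])
READ b @v9: history=[(9, 28), (10, 16), (11, 7), (13, 21), (15, 19), (17, 6), (18, 24)] -> pick v9 -> 28
v19: WRITE b=15  (b history now [(9, 28), (10, 16), (11, 7), (13, 21), (15, 19), (17, 6), (18, 24), (19, 15)])
v20: WRITE b=21  (b history now [(9, 28), (10, 16), (11, 7), (13, 21), (15, 19), (17, 6), (18, 24), (19, 15), (20, 21)])
v21: WRITE b=27  (b history now [(9, 28), (10, 16), (11, 7), (13, 21), (15, 19), (17, 6), (18, 24), (19, 15), (20, 21), (21, 27)])
v22: WRITE b=22  (b history now [(9, 28), (10, 16), (11, 7), (13, 21), (15, 19), (17, 6), (18, 24), (19, 15), (20, 21), (21, 27), (22, 22)])
v23: WRITE b=18  (b history now [(9, 28), (10, 16), (11, 7), (13, 21), (15, 19), (17, 6), (18, 24), (19, 15), (20, 21), (21, 27), (22, 22), (23, 18)])
v24: WRITE a=20  (a history now [(1, 3), (2, 29), (3, 27), (4, 27), (5, 28), (6, 28), (7, 20), (8, 23), (12, 16), (14, 3), (16, 0), (24, 20)])
v25: WRITE a=29  (a history now [(1, 3), (2, 29), (3, 27), (4, 27), (5, 28), (6, 28), (7, 20), (8, 23), (12, 16), (14, 3), (16, 0), (24, 20), (25, 29)])
READ b @v2: history=[(9, 28), (10, 16), (11, 7), (13, 21), (15, 19), (17, 6), (18, 24), (19, 15), (20, 21), (21, 27), (22, 22), (23, 18)] -> no version <= 2 -> NONE
v26: WRITE a=27  (a history now [(1, 3), (2, 29), (3, 27), (4, 27), (5, 28), (6, 28), (7, 20), (8, 23), (12, 16), (14, 3), (16, 0), (24, 20), (25, 29), (26, 27)])
v27: WRITE a=6  (a history now [(1, 3), (2, 29), (3, 27), (4, 27), (5, 28), (6, 28), (7, 20), (8, 23), (12, 16), (14, 3), (16, 0), (24, 20), (25, 29), (26, 27), (27, 6)])
v28: WRITE b=17  (b history now [(9, 28), (10, 16), (11, 7), (13, 21), (15, 19), (17, 6), (18, 24), (19, 15), (20, 21), (21, 27), (22, 22), (23, 18), (28, 17)])
Read results in order: ['3', '29', 'NONE', '28', '28', 'NONE', '27', 'NONE', '28', 'NONE']
NONE count = 4

Answer: 4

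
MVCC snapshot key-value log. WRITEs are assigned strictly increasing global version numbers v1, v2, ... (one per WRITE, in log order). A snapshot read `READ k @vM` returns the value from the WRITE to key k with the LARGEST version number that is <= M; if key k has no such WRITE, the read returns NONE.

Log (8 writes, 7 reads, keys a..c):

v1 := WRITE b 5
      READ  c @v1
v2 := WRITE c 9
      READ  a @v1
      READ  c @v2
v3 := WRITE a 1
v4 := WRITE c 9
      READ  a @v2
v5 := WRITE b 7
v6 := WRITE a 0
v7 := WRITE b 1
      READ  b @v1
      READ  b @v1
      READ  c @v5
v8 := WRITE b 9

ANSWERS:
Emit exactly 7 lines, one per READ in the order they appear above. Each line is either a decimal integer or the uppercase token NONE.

v1: WRITE b=5  (b history now [(1, 5)])
READ c @v1: history=[] -> no version <= 1 -> NONE
v2: WRITE c=9  (c history now [(2, 9)])
READ a @v1: history=[] -> no version <= 1 -> NONE
READ c @v2: history=[(2, 9)] -> pick v2 -> 9
v3: WRITE a=1  (a history now [(3, 1)])
v4: WRITE c=9  (c history now [(2, 9), (4, 9)])
READ a @v2: history=[(3, 1)] -> no version <= 2 -> NONE
v5: WRITE b=7  (b history now [(1, 5), (5, 7)])
v6: WRITE a=0  (a history now [(3, 1), (6, 0)])
v7: WRITE b=1  (b history now [(1, 5), (5, 7), (7, 1)])
READ b @v1: history=[(1, 5), (5, 7), (7, 1)] -> pick v1 -> 5
READ b @v1: history=[(1, 5), (5, 7), (7, 1)] -> pick v1 -> 5
READ c @v5: history=[(2, 9), (4, 9)] -> pick v4 -> 9
v8: WRITE b=9  (b history now [(1, 5), (5, 7), (7, 1), (8, 9)])

Answer: NONE
NONE
9
NONE
5
5
9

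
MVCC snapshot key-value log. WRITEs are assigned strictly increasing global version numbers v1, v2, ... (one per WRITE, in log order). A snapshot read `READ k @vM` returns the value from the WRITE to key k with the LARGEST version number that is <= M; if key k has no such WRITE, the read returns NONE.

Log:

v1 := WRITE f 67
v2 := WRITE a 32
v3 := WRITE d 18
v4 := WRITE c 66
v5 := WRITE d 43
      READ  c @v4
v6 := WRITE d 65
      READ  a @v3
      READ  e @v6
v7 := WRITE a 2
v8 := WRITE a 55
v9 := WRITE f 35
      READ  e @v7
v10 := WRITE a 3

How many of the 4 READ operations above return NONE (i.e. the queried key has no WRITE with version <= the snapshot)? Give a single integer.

Answer: 2

Derivation:
v1: WRITE f=67  (f history now [(1, 67)])
v2: WRITE a=32  (a history now [(2, 32)])
v3: WRITE d=18  (d history now [(3, 18)])
v4: WRITE c=66  (c history now [(4, 66)])
v5: WRITE d=43  (d history now [(3, 18), (5, 43)])
READ c @v4: history=[(4, 66)] -> pick v4 -> 66
v6: WRITE d=65  (d history now [(3, 18), (5, 43), (6, 65)])
READ a @v3: history=[(2, 32)] -> pick v2 -> 32
READ e @v6: history=[] -> no version <= 6 -> NONE
v7: WRITE a=2  (a history now [(2, 32), (7, 2)])
v8: WRITE a=55  (a history now [(2, 32), (7, 2), (8, 55)])
v9: WRITE f=35  (f history now [(1, 67), (9, 35)])
READ e @v7: history=[] -> no version <= 7 -> NONE
v10: WRITE a=3  (a history now [(2, 32), (7, 2), (8, 55), (10, 3)])
Read results in order: ['66', '32', 'NONE', 'NONE']
NONE count = 2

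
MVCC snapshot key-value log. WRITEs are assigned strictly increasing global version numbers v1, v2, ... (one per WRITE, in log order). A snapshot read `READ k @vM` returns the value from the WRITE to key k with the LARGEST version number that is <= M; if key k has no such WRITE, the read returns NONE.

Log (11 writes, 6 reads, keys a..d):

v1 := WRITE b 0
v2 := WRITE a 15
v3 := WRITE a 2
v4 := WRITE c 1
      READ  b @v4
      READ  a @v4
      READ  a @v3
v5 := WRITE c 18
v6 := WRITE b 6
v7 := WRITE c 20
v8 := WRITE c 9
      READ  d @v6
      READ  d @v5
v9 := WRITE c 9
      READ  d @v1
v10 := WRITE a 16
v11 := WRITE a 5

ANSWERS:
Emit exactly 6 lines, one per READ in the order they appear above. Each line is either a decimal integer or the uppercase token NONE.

v1: WRITE b=0  (b history now [(1, 0)])
v2: WRITE a=15  (a history now [(2, 15)])
v3: WRITE a=2  (a history now [(2, 15), (3, 2)])
v4: WRITE c=1  (c history now [(4, 1)])
READ b @v4: history=[(1, 0)] -> pick v1 -> 0
READ a @v4: history=[(2, 15), (3, 2)] -> pick v3 -> 2
READ a @v3: history=[(2, 15), (3, 2)] -> pick v3 -> 2
v5: WRITE c=18  (c history now [(4, 1), (5, 18)])
v6: WRITE b=6  (b history now [(1, 0), (6, 6)])
v7: WRITE c=20  (c history now [(4, 1), (5, 18), (7, 20)])
v8: WRITE c=9  (c history now [(4, 1), (5, 18), (7, 20), (8, 9)])
READ d @v6: history=[] -> no version <= 6 -> NONE
READ d @v5: history=[] -> no version <= 5 -> NONE
v9: WRITE c=9  (c history now [(4, 1), (5, 18), (7, 20), (8, 9), (9, 9)])
READ d @v1: history=[] -> no version <= 1 -> NONE
v10: WRITE a=16  (a history now [(2, 15), (3, 2), (10, 16)])
v11: WRITE a=5  (a history now [(2, 15), (3, 2), (10, 16), (11, 5)])

Answer: 0
2
2
NONE
NONE
NONE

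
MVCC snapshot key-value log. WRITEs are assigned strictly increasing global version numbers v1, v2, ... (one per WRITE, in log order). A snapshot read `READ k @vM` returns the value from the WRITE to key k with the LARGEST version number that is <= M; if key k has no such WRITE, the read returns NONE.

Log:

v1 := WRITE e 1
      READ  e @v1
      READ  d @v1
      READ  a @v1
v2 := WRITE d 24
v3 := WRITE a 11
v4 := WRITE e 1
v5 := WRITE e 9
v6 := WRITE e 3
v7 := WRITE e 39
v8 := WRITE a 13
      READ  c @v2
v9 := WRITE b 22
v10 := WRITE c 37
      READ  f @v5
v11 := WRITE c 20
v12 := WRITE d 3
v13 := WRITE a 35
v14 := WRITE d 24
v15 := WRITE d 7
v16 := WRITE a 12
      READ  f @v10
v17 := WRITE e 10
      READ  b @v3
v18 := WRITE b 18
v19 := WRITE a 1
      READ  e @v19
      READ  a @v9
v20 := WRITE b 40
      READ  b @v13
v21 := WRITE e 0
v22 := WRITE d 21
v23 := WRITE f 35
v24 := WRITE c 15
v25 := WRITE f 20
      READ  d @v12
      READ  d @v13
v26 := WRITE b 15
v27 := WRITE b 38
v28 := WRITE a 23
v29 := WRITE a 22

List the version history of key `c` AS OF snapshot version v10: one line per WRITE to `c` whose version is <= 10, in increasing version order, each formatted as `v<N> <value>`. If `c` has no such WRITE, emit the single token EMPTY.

Answer: v10 37

Derivation:
Scan writes for key=c with version <= 10:
  v1 WRITE e 1 -> skip
  v2 WRITE d 24 -> skip
  v3 WRITE a 11 -> skip
  v4 WRITE e 1 -> skip
  v5 WRITE e 9 -> skip
  v6 WRITE e 3 -> skip
  v7 WRITE e 39 -> skip
  v8 WRITE a 13 -> skip
  v9 WRITE b 22 -> skip
  v10 WRITE c 37 -> keep
  v11 WRITE c 20 -> drop (> snap)
  v12 WRITE d 3 -> skip
  v13 WRITE a 35 -> skip
  v14 WRITE d 24 -> skip
  v15 WRITE d 7 -> skip
  v16 WRITE a 12 -> skip
  v17 WRITE e 10 -> skip
  v18 WRITE b 18 -> skip
  v19 WRITE a 1 -> skip
  v20 WRITE b 40 -> skip
  v21 WRITE e 0 -> skip
  v22 WRITE d 21 -> skip
  v23 WRITE f 35 -> skip
  v24 WRITE c 15 -> drop (> snap)
  v25 WRITE f 20 -> skip
  v26 WRITE b 15 -> skip
  v27 WRITE b 38 -> skip
  v28 WRITE a 23 -> skip
  v29 WRITE a 22 -> skip
Collected: [(10, 37)]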